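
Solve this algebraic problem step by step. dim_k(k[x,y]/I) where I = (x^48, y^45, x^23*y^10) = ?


k[x,y]/I, I = (x^48, y^45, x^23*y^10)
Rect: 48x45=2160. Corner: (48-23)x(45-10)=875.
dim = 2160-875 = 1285


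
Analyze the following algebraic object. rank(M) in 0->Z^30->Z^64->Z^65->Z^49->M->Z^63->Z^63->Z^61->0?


Alt sum=0:
(-1)^0*30 + (-1)^1*64 + (-1)^2*65 + (-1)^3*49 + (-1)^4*? + (-1)^5*63 + (-1)^6*63 + (-1)^7*61=0
rank(M)=79


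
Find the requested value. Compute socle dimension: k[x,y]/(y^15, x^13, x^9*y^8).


Socle = ann(m) = span of standard monomials u with x*u, y*u in I (staircase corners).
Minimal generators: x^13, x^9*y^8, y^15
Corners: x^8y^14, x^12y^7
Socle dim=2


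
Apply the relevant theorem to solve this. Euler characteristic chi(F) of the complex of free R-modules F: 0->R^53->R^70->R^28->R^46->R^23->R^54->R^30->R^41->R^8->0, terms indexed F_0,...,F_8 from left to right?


chi = sum (-1)^i * rank:
(-1)^0*53=53
(-1)^1*70=-70
(-1)^2*28=28
(-1)^3*46=-46
(-1)^4*23=23
(-1)^5*54=-54
(-1)^6*30=30
(-1)^7*41=-41
(-1)^8*8=8
chi=-69


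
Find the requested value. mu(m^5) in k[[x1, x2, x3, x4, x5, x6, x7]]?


C(n+d-1,d)=C(11,5)=462


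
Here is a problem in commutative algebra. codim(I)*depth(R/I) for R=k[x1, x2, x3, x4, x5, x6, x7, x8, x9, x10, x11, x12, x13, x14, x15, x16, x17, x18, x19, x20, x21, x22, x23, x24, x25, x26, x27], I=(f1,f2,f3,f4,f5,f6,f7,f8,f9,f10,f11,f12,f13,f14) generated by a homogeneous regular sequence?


codim=14, depth=dim(R/I)=27-14=13
Product=14*13=182


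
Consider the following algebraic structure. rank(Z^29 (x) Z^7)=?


rank(M(x)N) = rank(M)*rank(N)
29*7 = 203


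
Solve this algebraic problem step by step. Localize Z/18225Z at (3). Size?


3-primary part: 18225=3^6*25
Size=3^6=729


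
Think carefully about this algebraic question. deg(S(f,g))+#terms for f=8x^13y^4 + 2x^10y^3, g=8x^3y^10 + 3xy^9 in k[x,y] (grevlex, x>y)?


LT(f)=8x^13y^4, LT(g)=8x^3y^10
lcm(LM)=x^13y^10
S(f,g) (scaled by 64 to clear denominators) = 8y^6*f - 8x^10*g = -24x^11y^9 + 16x^10y^9
2 terms, deg 20.
20+2=22


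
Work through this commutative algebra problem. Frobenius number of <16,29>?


gcd(16,29)=1 => F=ab-a-b=16*29-16-29=464-45=419


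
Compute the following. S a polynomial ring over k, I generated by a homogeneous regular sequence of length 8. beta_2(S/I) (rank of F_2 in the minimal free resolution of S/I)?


Regular sequence => Koszul complex is the minimal free resolution.
Syz_1 minimally generated by Koszul relations f_i*e_j - f_j*e_i (i<j): mu(Syz_1) = beta_2 = C(m,2) = m(m-1)/2
m=8
8*7/2 = 28


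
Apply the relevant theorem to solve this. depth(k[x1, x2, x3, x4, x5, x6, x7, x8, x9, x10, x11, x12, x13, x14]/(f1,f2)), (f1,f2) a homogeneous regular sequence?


depth(R)=14
depth(R/I)=14-2=12


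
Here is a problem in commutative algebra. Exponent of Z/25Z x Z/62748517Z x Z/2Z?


Exponent = lcm of the cyclic orders; pairwise coprime => product.
5^2*13^7*2^1=25*62748517*2=3137425850


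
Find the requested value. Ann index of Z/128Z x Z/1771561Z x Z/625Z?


Exponent = lcm of the cyclic orders; pairwise coprime => product.
2^7*11^6*5^4=128*1771561*625=141724880000


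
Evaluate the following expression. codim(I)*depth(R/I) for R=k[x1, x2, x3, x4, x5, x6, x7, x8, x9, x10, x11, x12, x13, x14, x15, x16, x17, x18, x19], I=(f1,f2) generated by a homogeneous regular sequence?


codim=2, depth=dim(R/I)=19-2=17
Product=2*17=34


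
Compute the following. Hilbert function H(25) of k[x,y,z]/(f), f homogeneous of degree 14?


C(27,2)-C(13,2)=351-78=273


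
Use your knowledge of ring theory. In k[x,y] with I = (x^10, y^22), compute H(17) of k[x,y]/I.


k[x,y], I = (x^10, y^22), d = 17
Need i < 10 and d-i < 22.
Range: 0 <= i <= 9.
H(17) = 10


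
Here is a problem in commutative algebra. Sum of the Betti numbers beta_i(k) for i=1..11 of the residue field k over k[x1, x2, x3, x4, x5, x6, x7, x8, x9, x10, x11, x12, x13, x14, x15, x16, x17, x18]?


Koszul resolution: beta_i(k)=C(n,i), n=18
C(18,1)=18, C(18,2)=153, C(18,3)=816, C(18,4)=3060, C(18,5)=8568, C(18,6)=18564, C(18,7)=31824, C(18,8)=43758, C(18,9)=48620, C(18,10)=43758, C(18,11)=31824
Sum=230963


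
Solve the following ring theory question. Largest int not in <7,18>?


gcd(7,18)=1 => F=ab-a-b=7*18-7-18=126-25=101


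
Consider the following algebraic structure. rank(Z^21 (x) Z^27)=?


rank(M(x)N) = rank(M)*rank(N)
21*27 = 567


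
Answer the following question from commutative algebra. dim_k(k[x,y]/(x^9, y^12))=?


Basis: x^i*y^j, i<9, j<12
9*12=108


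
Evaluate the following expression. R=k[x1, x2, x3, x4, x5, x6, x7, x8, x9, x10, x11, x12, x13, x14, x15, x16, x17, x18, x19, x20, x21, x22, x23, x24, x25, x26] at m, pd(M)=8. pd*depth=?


pd+depth=26
depth=26-8=18
pd*depth=8*18=144


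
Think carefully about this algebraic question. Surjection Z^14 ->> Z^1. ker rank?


rank(ker) = 14-1 = 13


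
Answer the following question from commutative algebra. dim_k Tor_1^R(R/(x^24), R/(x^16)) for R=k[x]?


Tor_1(R/I,R/J)=(I cap J)/IJ=(x^24)/(x^40)
dim=40-24=min(24,16)=16


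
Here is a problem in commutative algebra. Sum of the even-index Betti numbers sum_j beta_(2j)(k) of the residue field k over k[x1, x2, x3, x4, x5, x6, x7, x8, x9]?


Koszul resolution: beta_i(k)=C(n,i), n=9
sum_even C(9,i) = 2^(n-1) = 2^8 = 256


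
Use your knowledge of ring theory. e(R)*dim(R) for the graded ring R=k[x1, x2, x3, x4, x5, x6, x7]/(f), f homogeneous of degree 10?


e(R)=deg(f)=10, dim(R)=7-1=6
e*dim=10*6=60


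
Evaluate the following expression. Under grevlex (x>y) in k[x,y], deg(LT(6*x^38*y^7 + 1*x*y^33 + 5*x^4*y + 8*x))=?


LT: 6*x^38*y^7
deg_x=38, deg_y=7
Total=38+7=45


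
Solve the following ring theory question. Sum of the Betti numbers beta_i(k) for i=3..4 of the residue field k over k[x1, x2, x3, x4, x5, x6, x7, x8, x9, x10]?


Koszul resolution: beta_i(k)=C(n,i), n=10
C(10,3)=120, C(10,4)=210
Sum=330


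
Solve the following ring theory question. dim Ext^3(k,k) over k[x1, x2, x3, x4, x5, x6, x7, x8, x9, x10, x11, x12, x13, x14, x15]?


C(n,i)=C(15,3)=455


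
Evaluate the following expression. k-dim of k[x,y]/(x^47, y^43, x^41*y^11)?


k[x,y]/I, I = (x^47, y^43, x^41*y^11)
Rect: 47x43=2021. Corner: (47-41)x(43-11)=192.
dim = 2021-192 = 1829


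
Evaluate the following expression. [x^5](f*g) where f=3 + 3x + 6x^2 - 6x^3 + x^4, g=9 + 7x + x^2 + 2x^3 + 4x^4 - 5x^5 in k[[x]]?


[x^5] = sum a_i*b_j, i+j=5
  3*-5=-15
  3*4=12
  6*2=12
  -6*1=-6
  1*7=7
Sum=10


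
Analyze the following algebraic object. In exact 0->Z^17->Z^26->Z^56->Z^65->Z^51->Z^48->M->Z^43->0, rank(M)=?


Alt sum=0:
(-1)^0*17 + (-1)^1*26 + (-1)^2*56 + (-1)^3*65 + (-1)^4*51 + (-1)^5*48 + (-1)^6*? + (-1)^7*43=0
rank(M)=58


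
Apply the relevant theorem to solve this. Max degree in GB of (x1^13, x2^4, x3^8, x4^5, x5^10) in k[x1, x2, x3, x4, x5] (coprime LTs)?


Pure powers, coprime LTs => already GB.
Degrees: 13, 4, 8, 5, 10
Max=13


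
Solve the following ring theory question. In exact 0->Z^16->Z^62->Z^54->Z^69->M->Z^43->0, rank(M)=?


Alt sum=0:
(-1)^0*16 + (-1)^1*62 + (-1)^2*54 + (-1)^3*69 + (-1)^4*? + (-1)^5*43=0
rank(M)=104


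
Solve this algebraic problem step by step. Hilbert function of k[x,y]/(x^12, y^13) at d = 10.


k[x,y], I = (x^12, y^13), d = 10
Need i < 12 and d-i < 13.
Range: 0 <= i <= 10.
H(10) = 11


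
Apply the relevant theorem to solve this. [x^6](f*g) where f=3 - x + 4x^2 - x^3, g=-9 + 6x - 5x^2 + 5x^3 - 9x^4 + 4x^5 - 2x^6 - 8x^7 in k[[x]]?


[x^6] = sum a_i*b_j, i+j=6
  3*-2=-6
  -1*4=-4
  4*-9=-36
  -1*5=-5
Sum=-51


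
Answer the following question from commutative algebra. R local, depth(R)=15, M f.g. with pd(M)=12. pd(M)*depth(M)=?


pd+depth=15
depth=15-12=3
pd*depth=12*3=36


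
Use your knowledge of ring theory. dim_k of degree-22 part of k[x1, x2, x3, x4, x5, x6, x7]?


C(d+n-1,n-1)=C(28,6)=376740


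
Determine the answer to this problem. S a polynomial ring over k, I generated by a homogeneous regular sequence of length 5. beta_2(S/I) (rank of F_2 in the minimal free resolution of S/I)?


Regular sequence => Koszul complex is the minimal free resolution.
Syz_1 minimally generated by Koszul relations f_i*e_j - f_j*e_i (i<j): mu(Syz_1) = beta_2 = C(m,2) = m(m-1)/2
m=5
5*4/2 = 10


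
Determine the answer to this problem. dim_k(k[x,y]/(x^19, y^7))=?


Basis: x^i*y^j, i<19, j<7
19*7=133


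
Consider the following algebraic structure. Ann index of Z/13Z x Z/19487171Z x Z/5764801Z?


Exponent = lcm of the cyclic orders; pairwise coprime => product.
13^1*11^7*7^8=13*19487171*5764801=1460415617283623


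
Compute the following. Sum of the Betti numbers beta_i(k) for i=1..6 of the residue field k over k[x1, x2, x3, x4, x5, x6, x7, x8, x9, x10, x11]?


Koszul resolution: beta_i(k)=C(n,i), n=11
C(11,1)=11, C(11,2)=55, C(11,3)=165, C(11,4)=330, C(11,5)=462, C(11,6)=462
Sum=1485


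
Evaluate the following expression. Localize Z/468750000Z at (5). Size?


5-primary part: 468750000=5^10*48
Size=5^10=9765625


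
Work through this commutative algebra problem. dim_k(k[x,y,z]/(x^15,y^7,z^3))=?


Basis: x^iy^jz^k, i<15,j<7,k<3
15*7*3=315


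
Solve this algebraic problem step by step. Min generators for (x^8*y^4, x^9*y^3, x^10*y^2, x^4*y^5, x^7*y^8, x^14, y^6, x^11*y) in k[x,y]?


Remove redundant (divisible by others).
x^7*y^8 redundant.
Min: x^14, x^11*y, x^10*y^2, x^9*y^3, x^8*y^4, x^4*y^5, y^6
Count=7


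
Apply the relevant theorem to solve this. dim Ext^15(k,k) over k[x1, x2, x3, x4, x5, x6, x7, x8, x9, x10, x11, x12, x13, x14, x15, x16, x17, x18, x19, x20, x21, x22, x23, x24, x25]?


C(n,i)=C(25,15)=3268760


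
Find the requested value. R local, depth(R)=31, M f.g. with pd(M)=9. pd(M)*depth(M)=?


pd+depth=31
depth=31-9=22
pd*depth=9*22=198


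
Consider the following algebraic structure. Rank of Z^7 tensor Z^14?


rank(M(x)N) = rank(M)*rank(N)
7*14 = 98


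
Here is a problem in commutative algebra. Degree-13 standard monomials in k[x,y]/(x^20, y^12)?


k[x,y], I = (x^20, y^12), d = 13
Need i < 20 and d-i < 12.
Range: 2 <= i <= 13.
H(13) = 12


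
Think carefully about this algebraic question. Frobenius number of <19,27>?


gcd(19,27)=1 => F=ab-a-b=19*27-19-27=513-46=467


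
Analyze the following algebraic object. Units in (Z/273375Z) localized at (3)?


Local ring = Z/2187Z.
phi(2187) = 3^6*(3-1) = 1458


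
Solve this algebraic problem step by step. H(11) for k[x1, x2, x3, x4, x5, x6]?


C(d+n-1,n-1)=C(16,5)=4368


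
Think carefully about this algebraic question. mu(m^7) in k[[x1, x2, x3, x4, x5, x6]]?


C(n+d-1,d)=C(12,7)=792


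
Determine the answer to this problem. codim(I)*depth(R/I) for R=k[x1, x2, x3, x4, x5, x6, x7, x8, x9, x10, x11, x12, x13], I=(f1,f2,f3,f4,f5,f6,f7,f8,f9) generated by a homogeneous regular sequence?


codim=9, depth=dim(R/I)=13-9=4
Product=9*4=36


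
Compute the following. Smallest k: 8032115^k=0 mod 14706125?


8032115^k mod 14706125:
k=1: 8032115
k=2: 12777975
k=3: 643125
k=4: 9904125
k=5: 8403500
k=6: 0
First zero at k = 6


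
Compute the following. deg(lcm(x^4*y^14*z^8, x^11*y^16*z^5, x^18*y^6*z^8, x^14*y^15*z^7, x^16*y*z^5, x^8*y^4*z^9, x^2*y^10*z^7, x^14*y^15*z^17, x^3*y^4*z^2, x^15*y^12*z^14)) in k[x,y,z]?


lcm = componentwise max:
x: max(4,11,18,14,16,8,2,14,3,15)=18
y: max(14,16,6,15,1,4,10,15,4,12)=16
z: max(8,5,8,7,5,9,7,17,2,14)=17
Total=18+16+17=51


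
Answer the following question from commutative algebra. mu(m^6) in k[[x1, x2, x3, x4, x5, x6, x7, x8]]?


C(n+d-1,d)=C(13,6)=1716


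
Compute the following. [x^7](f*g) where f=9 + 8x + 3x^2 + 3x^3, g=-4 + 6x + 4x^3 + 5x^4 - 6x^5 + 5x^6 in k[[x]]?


[x^7] = sum a_i*b_j, i+j=7
  8*5=40
  3*-6=-18
  3*5=15
Sum=37


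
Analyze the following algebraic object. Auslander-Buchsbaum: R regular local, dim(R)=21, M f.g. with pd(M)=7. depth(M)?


pd+depth=depth(R)=21
depth=21-7=14


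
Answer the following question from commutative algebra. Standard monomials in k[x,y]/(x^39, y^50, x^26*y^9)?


k[x,y]/I, I = (x^39, y^50, x^26*y^9)
Rect: 39x50=1950. Corner: (39-26)x(50-9)=533.
dim = 1950-533 = 1417


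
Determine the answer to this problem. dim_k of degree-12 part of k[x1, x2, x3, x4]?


C(d+n-1,n-1)=C(15,3)=455


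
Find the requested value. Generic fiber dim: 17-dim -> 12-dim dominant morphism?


dim(fiber)=dim(X)-dim(Y)=17-12=5


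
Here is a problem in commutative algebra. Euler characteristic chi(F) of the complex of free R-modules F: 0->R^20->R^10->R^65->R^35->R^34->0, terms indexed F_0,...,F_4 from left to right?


chi = sum (-1)^i * rank:
(-1)^0*20=20
(-1)^1*10=-10
(-1)^2*65=65
(-1)^3*35=-35
(-1)^4*34=34
chi=74


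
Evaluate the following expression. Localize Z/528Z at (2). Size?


2-primary part: 528=2^4*33
Size=2^4=16


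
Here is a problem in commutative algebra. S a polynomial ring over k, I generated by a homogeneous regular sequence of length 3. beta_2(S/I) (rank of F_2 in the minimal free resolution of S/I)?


Regular sequence => Koszul complex is the minimal free resolution.
Syz_1 minimally generated by Koszul relations f_i*e_j - f_j*e_i (i<j): mu(Syz_1) = beta_2 = C(m,2) = m(m-1)/2
m=3
3*2/2 = 3


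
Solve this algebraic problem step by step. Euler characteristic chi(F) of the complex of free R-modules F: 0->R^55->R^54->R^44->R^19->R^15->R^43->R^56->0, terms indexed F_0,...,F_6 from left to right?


chi = sum (-1)^i * rank:
(-1)^0*55=55
(-1)^1*54=-54
(-1)^2*44=44
(-1)^3*19=-19
(-1)^4*15=15
(-1)^5*43=-43
(-1)^6*56=56
chi=54


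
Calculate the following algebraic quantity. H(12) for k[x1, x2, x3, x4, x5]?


C(d+n-1,n-1)=C(16,4)=1820


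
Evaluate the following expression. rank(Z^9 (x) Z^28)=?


rank(M(x)N) = rank(M)*rank(N)
9*28 = 252


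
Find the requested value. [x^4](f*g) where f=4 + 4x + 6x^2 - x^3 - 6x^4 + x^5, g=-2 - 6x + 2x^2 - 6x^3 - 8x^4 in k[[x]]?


[x^4] = sum a_i*b_j, i+j=4
  4*-8=-32
  4*-6=-24
  6*2=12
  -1*-6=6
  -6*-2=12
Sum=-26


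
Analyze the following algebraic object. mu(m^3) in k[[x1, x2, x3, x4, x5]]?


C(n+d-1,d)=C(7,3)=35


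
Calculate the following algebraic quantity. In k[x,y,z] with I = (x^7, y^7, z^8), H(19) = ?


Need i<7, j<7, k<8 with i+j+k=19.
For each i, j ranges over max(0,19-i-7)..min(6,19-i):
  i=0: j in [12,6] -> 0
  i=1: j in [11,6] -> 0
  i=2: j in [10,6] -> 0
  i=3: j in [9,6] -> 0
  i=4: j in [8,6] -> 0
  i=5: j in [7,6] -> 0
  i=6: j in [6,6] -> 1
H(19) = 0+0+0+0+0+0+1 = 1


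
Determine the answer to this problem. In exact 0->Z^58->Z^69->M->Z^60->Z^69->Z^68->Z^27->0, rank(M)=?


Alt sum=0:
(-1)^0*58 + (-1)^1*69 + (-1)^2*? + (-1)^3*60 + (-1)^4*69 + (-1)^5*68 + (-1)^6*27=0
rank(M)=43


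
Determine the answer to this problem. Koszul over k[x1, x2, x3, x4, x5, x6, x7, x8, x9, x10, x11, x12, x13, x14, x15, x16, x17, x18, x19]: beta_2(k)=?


C(n,i)=C(19,2)=171


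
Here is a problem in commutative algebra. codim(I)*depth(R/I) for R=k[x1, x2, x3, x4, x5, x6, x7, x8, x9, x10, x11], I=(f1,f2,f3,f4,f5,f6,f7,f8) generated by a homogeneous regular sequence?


codim=8, depth=dim(R/I)=11-8=3
Product=8*3=24


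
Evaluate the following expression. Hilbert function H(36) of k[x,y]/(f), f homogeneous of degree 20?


H(t)=d for t>=d-1.
d=20, t=36
H(36)=20


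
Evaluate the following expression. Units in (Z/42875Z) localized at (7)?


Local ring = Z/343Z.
phi(343) = 7^2*(7-1) = 294


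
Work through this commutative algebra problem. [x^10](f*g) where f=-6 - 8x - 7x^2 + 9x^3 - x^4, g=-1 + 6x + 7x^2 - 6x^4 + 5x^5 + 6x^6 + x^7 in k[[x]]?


[x^10] = sum a_i*b_j, i+j=10
  9*1=9
  -1*6=-6
Sum=3


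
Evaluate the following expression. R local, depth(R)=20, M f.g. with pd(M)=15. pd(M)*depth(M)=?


pd+depth=20
depth=20-15=5
pd*depth=15*5=75


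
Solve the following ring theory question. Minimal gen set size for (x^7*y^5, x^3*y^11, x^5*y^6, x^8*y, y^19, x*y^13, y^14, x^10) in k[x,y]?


Remove redundant (divisible by others).
y^19 redundant.
Min: x^10, x^8*y, x^7*y^5, x^5*y^6, x^3*y^11, x*y^13, y^14
Count=7


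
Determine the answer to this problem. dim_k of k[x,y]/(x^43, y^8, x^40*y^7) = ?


k[x,y]/I, I = (x^43, y^8, x^40*y^7)
Rect: 43x8=344. Corner: (43-40)x(8-7)=3.
dim = 344-3 = 341


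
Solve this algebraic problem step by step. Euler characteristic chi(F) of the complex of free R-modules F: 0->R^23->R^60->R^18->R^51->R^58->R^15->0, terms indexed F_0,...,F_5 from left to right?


chi = sum (-1)^i * rank:
(-1)^0*23=23
(-1)^1*60=-60
(-1)^2*18=18
(-1)^3*51=-51
(-1)^4*58=58
(-1)^5*15=-15
chi=-27


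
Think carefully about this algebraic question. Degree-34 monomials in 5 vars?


C(d+n-1,n-1)=C(38,4)=73815


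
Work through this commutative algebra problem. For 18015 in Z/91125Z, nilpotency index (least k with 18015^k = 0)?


18015^k mod 91125:
k=1: 18015
k=2: 44100
k=3: 33750
k=4: 20250
k=5: 30375
k=6: 0
First zero at k = 6


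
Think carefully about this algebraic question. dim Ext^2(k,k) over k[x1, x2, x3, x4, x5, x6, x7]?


C(n,i)=C(7,2)=21


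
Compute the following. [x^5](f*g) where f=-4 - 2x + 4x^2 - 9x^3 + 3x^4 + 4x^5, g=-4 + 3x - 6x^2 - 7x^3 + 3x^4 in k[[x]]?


[x^5] = sum a_i*b_j, i+j=5
  -2*3=-6
  4*-7=-28
  -9*-6=54
  3*3=9
  4*-4=-16
Sum=13


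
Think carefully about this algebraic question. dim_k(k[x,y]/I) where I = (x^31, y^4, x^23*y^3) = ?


k[x,y]/I, I = (x^31, y^4, x^23*y^3)
Rect: 31x4=124. Corner: (31-23)x(4-3)=8.
dim = 124-8 = 116


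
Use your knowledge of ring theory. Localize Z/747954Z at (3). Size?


3-primary part: 747954=3^9*38
Size=3^9=19683


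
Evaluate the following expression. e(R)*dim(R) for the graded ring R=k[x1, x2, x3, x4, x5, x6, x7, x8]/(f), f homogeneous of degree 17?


e(R)=deg(f)=17, dim(R)=8-1=7
e*dim=17*7=119


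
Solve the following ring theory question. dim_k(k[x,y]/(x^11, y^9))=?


Basis: x^i*y^j, i<11, j<9
11*9=99


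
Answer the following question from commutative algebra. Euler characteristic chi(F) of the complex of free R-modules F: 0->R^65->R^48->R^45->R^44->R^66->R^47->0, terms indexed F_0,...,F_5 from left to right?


chi = sum (-1)^i * rank:
(-1)^0*65=65
(-1)^1*48=-48
(-1)^2*45=45
(-1)^3*44=-44
(-1)^4*66=66
(-1)^5*47=-47
chi=37


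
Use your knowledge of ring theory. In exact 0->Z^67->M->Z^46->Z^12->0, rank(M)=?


Alt sum=0:
(-1)^0*67 + (-1)^1*? + (-1)^2*46 + (-1)^3*12=0
rank(M)=101


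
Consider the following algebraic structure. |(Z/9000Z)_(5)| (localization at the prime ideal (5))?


5-primary part: 9000=5^3*72
Size=5^3=125


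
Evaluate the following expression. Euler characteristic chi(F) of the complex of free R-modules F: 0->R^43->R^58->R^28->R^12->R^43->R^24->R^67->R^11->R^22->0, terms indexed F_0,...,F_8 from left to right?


chi = sum (-1)^i * rank:
(-1)^0*43=43
(-1)^1*58=-58
(-1)^2*28=28
(-1)^3*12=-12
(-1)^4*43=43
(-1)^5*24=-24
(-1)^6*67=67
(-1)^7*11=-11
(-1)^8*22=22
chi=98


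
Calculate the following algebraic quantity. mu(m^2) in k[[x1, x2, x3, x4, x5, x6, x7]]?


C(n+d-1,d)=C(8,2)=28


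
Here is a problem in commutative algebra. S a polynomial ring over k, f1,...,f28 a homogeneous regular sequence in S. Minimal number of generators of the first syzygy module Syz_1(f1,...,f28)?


Regular sequence => Koszul complex is the minimal free resolution.
Syz_1 minimally generated by Koszul relations f_i*e_j - f_j*e_i (i<j): mu(Syz_1) = beta_2 = C(m,2) = m(m-1)/2
m=28
28*27/2 = 378


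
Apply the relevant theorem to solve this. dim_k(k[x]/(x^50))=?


Basis: 1,x,...,x^49
dim=50


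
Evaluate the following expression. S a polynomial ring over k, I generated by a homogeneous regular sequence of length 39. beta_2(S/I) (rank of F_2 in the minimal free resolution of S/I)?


Regular sequence => Koszul complex is the minimal free resolution.
Syz_1 minimally generated by Koszul relations f_i*e_j - f_j*e_i (i<j): mu(Syz_1) = beta_2 = C(m,2) = m(m-1)/2
m=39
39*38/2 = 741


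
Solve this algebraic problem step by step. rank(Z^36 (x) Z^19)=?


rank(M(x)N) = rank(M)*rank(N)
36*19 = 684


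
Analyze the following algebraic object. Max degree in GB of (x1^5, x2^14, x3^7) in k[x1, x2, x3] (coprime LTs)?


Pure powers, coprime LTs => already GB.
Degrees: 5, 14, 7
Max=14


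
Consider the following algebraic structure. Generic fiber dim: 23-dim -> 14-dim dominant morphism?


dim(fiber)=dim(X)-dim(Y)=23-14=9


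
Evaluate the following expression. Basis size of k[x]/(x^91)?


Basis: 1,x,...,x^90
dim=91


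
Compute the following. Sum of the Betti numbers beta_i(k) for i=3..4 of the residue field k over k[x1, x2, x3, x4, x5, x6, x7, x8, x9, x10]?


Koszul resolution: beta_i(k)=C(n,i), n=10
C(10,3)=120, C(10,4)=210
Sum=330


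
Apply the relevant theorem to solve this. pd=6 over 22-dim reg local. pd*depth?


pd+depth=22
depth=22-6=16
pd*depth=6*16=96


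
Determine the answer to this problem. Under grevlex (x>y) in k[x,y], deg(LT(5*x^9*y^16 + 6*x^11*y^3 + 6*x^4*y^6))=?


LT: 5*x^9*y^16
deg_x=9, deg_y=16
Total=9+16=25


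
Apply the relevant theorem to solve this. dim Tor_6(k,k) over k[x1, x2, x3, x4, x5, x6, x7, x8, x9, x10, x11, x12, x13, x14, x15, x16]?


Koszul: C(n,i)=C(16,6)=8008


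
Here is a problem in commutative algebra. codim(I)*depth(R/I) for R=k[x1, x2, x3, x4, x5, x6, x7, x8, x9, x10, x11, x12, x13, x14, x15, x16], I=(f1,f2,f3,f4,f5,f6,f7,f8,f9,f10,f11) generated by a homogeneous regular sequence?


codim=11, depth=dim(R/I)=16-11=5
Product=11*5=55


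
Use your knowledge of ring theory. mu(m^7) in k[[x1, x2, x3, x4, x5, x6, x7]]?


C(n+d-1,d)=C(13,7)=1716


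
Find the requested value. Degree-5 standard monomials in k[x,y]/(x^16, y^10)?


k[x,y], I = (x^16, y^10), d = 5
Need i < 16 and d-i < 10.
Range: 0 <= i <= 5.
H(5) = 6


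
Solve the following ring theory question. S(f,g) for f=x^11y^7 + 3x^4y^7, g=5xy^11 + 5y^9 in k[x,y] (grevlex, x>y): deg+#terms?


LT(f)=x^11y^7, LT(g)=5xy^11
lcm(LM)=x^11y^11
S(f,g) (scaled by 5 to clear denominators) = 5y^4*f - x^10*g = -5x^10y^9 + 15x^4y^11
2 terms, deg 19.
19+2=21


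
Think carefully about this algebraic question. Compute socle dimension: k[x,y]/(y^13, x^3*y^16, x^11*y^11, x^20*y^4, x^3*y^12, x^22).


Socle = ann(m) = span of standard monomials u with x*u, y*u in I (staircase corners).
Redundant generators: x^3*y^16
Minimal generators: x^22, x^20*y^4, x^11*y^11, x^3*y^12, y^13
Corners: x^2y^12, x^10y^11, x^19y^10, x^21y^3
Socle dim=4


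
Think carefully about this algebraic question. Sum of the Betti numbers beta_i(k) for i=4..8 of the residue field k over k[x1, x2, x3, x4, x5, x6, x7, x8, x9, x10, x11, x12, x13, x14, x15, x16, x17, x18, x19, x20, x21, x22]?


Koszul resolution: beta_i(k)=C(n,i), n=22
C(22,4)=7315, C(22,5)=26334, C(22,6)=74613, C(22,7)=170544, C(22,8)=319770
Sum=598576


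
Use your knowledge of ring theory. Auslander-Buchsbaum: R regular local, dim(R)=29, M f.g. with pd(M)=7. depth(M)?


pd+depth=depth(R)=29
depth=29-7=22


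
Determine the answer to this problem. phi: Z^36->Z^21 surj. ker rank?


rank(ker) = 36-21 = 15


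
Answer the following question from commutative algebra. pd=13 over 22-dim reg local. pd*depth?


pd+depth=22
depth=22-13=9
pd*depth=13*9=117


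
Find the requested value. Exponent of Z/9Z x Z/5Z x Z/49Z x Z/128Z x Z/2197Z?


Exponent = lcm of the cyclic orders; pairwise coprime => product.
3^2*5^1*7^2*2^7*13^3=9*5*49*128*2197=620081280


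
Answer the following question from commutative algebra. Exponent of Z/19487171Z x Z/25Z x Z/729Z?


Exponent = lcm of the cyclic orders; pairwise coprime => product.
11^7*5^2*3^6=19487171*25*729=355153691475


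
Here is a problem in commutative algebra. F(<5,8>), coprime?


gcd(5,8)=1 => F=ab-a-b=5*8-5-8=40-13=27


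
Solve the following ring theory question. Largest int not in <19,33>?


gcd(19,33)=1 => F=ab-a-b=19*33-19-33=627-52=575


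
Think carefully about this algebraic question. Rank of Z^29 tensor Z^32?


rank(M(x)N) = rank(M)*rank(N)
29*32 = 928


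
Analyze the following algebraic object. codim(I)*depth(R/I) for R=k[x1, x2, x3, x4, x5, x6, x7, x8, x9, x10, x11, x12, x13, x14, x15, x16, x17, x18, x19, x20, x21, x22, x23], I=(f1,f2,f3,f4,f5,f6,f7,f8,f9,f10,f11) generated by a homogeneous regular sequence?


codim=11, depth=dim(R/I)=23-11=12
Product=11*12=132


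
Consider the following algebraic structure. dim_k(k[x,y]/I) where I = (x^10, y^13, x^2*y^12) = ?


k[x,y]/I, I = (x^10, y^13, x^2*y^12)
Rect: 10x13=130. Corner: (10-2)x(13-12)=8.
dim = 130-8 = 122


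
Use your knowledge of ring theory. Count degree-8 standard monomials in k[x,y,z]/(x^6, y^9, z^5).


Need i<6, j<9, k<5 with i+j+k=8.
For each i, j ranges over max(0,8-i-4)..min(8,8-i):
  i=0: j in [4,8] -> 5
  i=1: j in [3,7] -> 5
  i=2: j in [2,6] -> 5
  i=3: j in [1,5] -> 5
  i=4: j in [0,4] -> 5
  i=5: j in [0,3] -> 4
H(8) = 5+5+5+5+5+4 = 29


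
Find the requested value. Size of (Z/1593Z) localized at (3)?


3-primary part: 1593=3^3*59
Size=3^3=27


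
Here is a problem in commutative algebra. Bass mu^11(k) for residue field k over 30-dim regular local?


C(n,i)=C(30,11)=54627300


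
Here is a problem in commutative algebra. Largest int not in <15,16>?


gcd(15,16)=1 => F=ab-a-b=15*16-15-16=240-31=209


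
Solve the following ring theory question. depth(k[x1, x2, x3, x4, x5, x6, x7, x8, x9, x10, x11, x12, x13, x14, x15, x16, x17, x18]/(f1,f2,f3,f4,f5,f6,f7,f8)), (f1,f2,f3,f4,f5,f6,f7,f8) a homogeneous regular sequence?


depth(R)=18
depth(R/I)=18-8=10


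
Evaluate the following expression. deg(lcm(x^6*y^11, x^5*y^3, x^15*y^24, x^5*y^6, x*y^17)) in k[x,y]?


lcm = componentwise max:
x: max(6,5,15,5,1)=15
y: max(11,3,24,6,17)=24
Total=15+24=39


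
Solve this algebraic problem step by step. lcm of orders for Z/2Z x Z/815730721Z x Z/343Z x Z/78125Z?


Exponent = lcm of the cyclic orders; pairwise coprime => product.
2^1*13^8*7^3*5^7=2*815730721*343*78125=43718068328593750


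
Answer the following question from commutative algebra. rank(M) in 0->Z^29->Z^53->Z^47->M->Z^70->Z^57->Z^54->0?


Alt sum=0:
(-1)^0*29 + (-1)^1*53 + (-1)^2*47 + (-1)^3*? + (-1)^4*70 + (-1)^5*57 + (-1)^6*54=0
rank(M)=90


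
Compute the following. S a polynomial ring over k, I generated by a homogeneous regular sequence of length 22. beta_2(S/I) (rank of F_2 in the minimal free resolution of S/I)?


Regular sequence => Koszul complex is the minimal free resolution.
Syz_1 minimally generated by Koszul relations f_i*e_j - f_j*e_i (i<j): mu(Syz_1) = beta_2 = C(m,2) = m(m-1)/2
m=22
22*21/2 = 231


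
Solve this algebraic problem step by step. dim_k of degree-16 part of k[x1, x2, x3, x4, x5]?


C(d+n-1,n-1)=C(20,4)=4845


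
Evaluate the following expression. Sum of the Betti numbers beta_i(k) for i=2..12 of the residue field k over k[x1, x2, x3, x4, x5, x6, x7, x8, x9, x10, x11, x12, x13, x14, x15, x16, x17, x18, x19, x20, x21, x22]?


Koszul resolution: beta_i(k)=C(n,i), n=22
C(22,2)=231, C(22,3)=1540, C(22,4)=7315, C(22,5)=26334, C(22,6)=74613, C(22,7)=170544, C(22,8)=319770, C(22,9)=497420, C(22,10)=646646, C(22,11)=705432, C(22,12)=646646
Sum=3096491


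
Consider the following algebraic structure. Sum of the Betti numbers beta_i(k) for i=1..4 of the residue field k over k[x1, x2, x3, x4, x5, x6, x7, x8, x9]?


Koszul resolution: beta_i(k)=C(n,i), n=9
C(9,1)=9, C(9,2)=36, C(9,3)=84, C(9,4)=126
Sum=255


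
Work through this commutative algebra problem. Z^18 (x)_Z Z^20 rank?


rank(M(x)N) = rank(M)*rank(N)
18*20 = 360


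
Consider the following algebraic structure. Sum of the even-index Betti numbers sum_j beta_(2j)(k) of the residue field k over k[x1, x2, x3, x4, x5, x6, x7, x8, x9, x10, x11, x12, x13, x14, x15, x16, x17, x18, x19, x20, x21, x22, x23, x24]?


Koszul resolution: beta_i(k)=C(n,i), n=24
sum_even C(24,i) = 2^(n-1) = 2^23 = 8388608


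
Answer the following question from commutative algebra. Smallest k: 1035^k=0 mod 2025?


1035^k mod 2025:
k=1: 1035
k=2: 0
First zero at k = 2


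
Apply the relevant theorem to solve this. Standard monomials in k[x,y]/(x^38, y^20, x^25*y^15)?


k[x,y]/I, I = (x^38, y^20, x^25*y^15)
Rect: 38x20=760. Corner: (38-25)x(20-15)=65.
dim = 760-65 = 695


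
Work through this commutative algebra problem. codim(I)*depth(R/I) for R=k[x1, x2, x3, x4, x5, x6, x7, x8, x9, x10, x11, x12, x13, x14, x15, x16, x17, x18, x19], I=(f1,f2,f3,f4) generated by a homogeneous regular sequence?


codim=4, depth=dim(R/I)=19-4=15
Product=4*15=60


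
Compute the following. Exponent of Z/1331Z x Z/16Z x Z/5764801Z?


Exponent = lcm of the cyclic orders; pairwise coprime => product.
11^3*2^4*7^8=1331*16*5764801=122767202096


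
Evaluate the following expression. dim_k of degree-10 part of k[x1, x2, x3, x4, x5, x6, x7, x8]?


C(d+n-1,n-1)=C(17,7)=19448


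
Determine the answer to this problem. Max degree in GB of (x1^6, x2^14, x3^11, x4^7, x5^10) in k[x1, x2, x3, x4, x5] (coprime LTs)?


Pure powers, coprime LTs => already GB.
Degrees: 6, 14, 11, 7, 10
Max=14


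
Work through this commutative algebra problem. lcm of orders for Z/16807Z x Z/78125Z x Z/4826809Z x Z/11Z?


Exponent = lcm of the cyclic orders; pairwise coprime => product.
7^5*5^7*13^6*11^1=16807*78125*4826809*11=69716091210390625


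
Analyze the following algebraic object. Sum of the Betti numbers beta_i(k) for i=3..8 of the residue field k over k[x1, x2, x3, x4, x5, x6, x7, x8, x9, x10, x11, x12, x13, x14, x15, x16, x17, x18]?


Koszul resolution: beta_i(k)=C(n,i), n=18
C(18,3)=816, C(18,4)=3060, C(18,5)=8568, C(18,6)=18564, C(18,7)=31824, C(18,8)=43758
Sum=106590


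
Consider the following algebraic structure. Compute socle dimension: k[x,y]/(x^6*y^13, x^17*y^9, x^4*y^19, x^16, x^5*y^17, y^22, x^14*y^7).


Socle = ann(m) = span of standard monomials u with x*u, y*u in I (staircase corners).
Redundant generators: x^17*y^9
Minimal generators: x^16, x^14*y^7, x^6*y^13, x^5*y^17, x^4*y^19, y^22
Corners: x^3y^21, x^4y^18, x^5y^16, x^13y^12, x^15y^6
Socle dim=5


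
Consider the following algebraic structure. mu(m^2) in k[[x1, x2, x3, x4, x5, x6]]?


C(n+d-1,d)=C(7,2)=21


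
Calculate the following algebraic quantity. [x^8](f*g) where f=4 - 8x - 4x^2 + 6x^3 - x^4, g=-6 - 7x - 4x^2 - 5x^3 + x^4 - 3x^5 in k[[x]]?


[x^8] = sum a_i*b_j, i+j=8
  6*-3=-18
  -1*1=-1
Sum=-19


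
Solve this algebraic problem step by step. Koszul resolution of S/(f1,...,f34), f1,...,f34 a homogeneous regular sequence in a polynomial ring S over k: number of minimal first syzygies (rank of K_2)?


Regular sequence => Koszul complex is the minimal free resolution.
Syz_1 minimally generated by Koszul relations f_i*e_j - f_j*e_i (i<j): mu(Syz_1) = beta_2 = C(m,2) = m(m-1)/2
m=34
34*33/2 = 561


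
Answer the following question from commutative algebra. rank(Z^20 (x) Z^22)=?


rank(M(x)N) = rank(M)*rank(N)
20*22 = 440


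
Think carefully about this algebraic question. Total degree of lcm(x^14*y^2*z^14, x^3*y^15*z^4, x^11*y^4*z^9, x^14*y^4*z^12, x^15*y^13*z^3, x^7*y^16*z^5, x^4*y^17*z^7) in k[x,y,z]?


lcm = componentwise max:
x: max(14,3,11,14,15,7,4)=15
y: max(2,15,4,4,13,16,17)=17
z: max(14,4,9,12,3,5,7)=14
Total=15+17+14=46


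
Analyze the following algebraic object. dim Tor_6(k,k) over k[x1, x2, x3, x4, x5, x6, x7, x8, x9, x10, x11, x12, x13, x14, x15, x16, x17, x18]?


Koszul: C(n,i)=C(18,6)=18564


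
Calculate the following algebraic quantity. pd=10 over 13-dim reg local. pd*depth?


pd+depth=13
depth=13-10=3
pd*depth=10*3=30


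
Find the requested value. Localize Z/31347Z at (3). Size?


3-primary part: 31347=3^6*43
Size=3^6=729


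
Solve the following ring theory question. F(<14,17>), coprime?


gcd(14,17)=1 => F=ab-a-b=14*17-14-17=238-31=207


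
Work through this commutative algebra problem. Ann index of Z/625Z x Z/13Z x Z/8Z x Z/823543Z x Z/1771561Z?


Exponent = lcm of the cyclic orders; pairwise coprime => product.
5^4*13^1*2^3*7^7*11^6=625*13*8*823543*1771561=94832182940495000


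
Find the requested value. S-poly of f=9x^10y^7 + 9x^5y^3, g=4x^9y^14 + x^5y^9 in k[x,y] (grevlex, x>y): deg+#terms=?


LT(f)=9x^10y^7, LT(g)=4x^9y^14
lcm(LM)=x^10y^14
S(f,g) (scaled by 36 to clear denominators) = 4y^7*f - 9x*g = -9x^6y^9 + 36x^5y^10
2 terms, deg 15.
15+2=17


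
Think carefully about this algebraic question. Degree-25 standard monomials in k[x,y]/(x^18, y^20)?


k[x,y], I = (x^18, y^20), d = 25
Need i < 18 and d-i < 20.
Range: 6 <= i <= 17.
H(25) = 12


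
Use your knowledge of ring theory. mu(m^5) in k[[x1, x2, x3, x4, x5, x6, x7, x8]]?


C(n+d-1,d)=C(12,5)=792


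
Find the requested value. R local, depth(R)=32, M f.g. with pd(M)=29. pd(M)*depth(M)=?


pd+depth=32
depth=32-29=3
pd*depth=29*3=87


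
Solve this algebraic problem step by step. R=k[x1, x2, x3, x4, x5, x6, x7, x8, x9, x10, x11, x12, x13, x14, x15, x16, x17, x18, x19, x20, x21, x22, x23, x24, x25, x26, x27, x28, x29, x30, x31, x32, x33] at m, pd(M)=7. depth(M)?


pd+depth=depth(R)=33
depth=33-7=26


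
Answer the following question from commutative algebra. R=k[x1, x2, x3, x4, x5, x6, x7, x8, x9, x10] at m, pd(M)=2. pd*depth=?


pd+depth=10
depth=10-2=8
pd*depth=2*8=16


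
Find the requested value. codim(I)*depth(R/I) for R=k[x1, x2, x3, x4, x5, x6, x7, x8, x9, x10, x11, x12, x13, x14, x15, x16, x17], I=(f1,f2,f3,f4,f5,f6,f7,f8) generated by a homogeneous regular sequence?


codim=8, depth=dim(R/I)=17-8=9
Product=8*9=72


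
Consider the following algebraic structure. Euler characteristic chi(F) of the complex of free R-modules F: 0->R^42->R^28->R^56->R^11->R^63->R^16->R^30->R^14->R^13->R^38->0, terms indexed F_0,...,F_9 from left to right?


chi = sum (-1)^i * rank:
(-1)^0*42=42
(-1)^1*28=-28
(-1)^2*56=56
(-1)^3*11=-11
(-1)^4*63=63
(-1)^5*16=-16
(-1)^6*30=30
(-1)^7*14=-14
(-1)^8*13=13
(-1)^9*38=-38
chi=97


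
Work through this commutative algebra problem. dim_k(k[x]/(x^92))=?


Basis: 1,x,...,x^91
dim=92


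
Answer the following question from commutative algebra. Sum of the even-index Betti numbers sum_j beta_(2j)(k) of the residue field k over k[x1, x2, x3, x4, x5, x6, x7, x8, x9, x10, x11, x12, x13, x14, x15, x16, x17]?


Koszul resolution: beta_i(k)=C(n,i), n=17
sum_even C(17,i) = 2^(n-1) = 2^16 = 65536


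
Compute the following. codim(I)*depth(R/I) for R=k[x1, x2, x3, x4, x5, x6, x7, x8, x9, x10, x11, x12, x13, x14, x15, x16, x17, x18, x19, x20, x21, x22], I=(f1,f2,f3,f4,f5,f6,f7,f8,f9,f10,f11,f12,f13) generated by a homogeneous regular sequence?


codim=13, depth=dim(R/I)=22-13=9
Product=13*9=117


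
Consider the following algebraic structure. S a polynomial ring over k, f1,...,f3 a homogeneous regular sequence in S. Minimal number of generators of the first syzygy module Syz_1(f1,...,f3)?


Regular sequence => Koszul complex is the minimal free resolution.
Syz_1 minimally generated by Koszul relations f_i*e_j - f_j*e_i (i<j): mu(Syz_1) = beta_2 = C(m,2) = m(m-1)/2
m=3
3*2/2 = 3


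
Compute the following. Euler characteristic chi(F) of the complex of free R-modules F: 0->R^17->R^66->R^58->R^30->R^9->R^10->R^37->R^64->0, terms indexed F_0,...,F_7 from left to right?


chi = sum (-1)^i * rank:
(-1)^0*17=17
(-1)^1*66=-66
(-1)^2*58=58
(-1)^3*30=-30
(-1)^4*9=9
(-1)^5*10=-10
(-1)^6*37=37
(-1)^7*64=-64
chi=-49


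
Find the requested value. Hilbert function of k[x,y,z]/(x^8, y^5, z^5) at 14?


Need i<8, j<5, k<5 with i+j+k=14.
For each i, j ranges over max(0,14-i-4)..min(4,14-i):
  i=0: j in [10,4] -> 0
  i=1: j in [9,4] -> 0
  i=2: j in [8,4] -> 0
  i=3: j in [7,4] -> 0
  i=4: j in [6,4] -> 0
  i=5: j in [5,4] -> 0
  i=6: j in [4,4] -> 1
  i=7: j in [3,4] -> 2
H(14) = 0+0+0+0+0+0+1+2 = 3


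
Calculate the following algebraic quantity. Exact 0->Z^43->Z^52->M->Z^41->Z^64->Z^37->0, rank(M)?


Alt sum=0:
(-1)^0*43 + (-1)^1*52 + (-1)^2*? + (-1)^3*41 + (-1)^4*64 + (-1)^5*37=0
rank(M)=23


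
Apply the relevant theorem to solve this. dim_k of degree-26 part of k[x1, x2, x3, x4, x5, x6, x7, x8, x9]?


C(d+n-1,n-1)=C(34,8)=18156204


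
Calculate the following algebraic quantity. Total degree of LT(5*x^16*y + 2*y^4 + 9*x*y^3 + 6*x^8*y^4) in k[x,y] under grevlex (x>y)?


LT: 5*x^16*y
deg_x=16, deg_y=1
Total=16+1=17


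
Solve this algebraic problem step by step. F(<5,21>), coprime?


gcd(5,21)=1 => F=ab-a-b=5*21-5-21=105-26=79


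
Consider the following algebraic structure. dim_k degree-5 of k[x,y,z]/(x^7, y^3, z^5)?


Need i<7, j<3, k<5 with i+j+k=5.
For each i, j ranges over max(0,5-i-4)..min(2,5-i):
  i=0: j in [1,2] -> 2
  i=1: j in [0,2] -> 3
  i=2: j in [0,2] -> 3
  i=3: j in [0,2] -> 3
  i=4: j in [0,1] -> 2
  i=5: j in [0,0] -> 1
H(5) = 2+3+3+3+2+1 = 14


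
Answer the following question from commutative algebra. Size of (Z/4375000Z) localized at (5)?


5-primary part: 4375000=5^7*56
Size=5^7=78125


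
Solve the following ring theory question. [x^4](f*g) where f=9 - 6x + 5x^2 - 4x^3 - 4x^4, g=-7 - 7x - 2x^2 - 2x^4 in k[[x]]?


[x^4] = sum a_i*b_j, i+j=4
  9*-2=-18
  5*-2=-10
  -4*-7=28
  -4*-7=28
Sum=28


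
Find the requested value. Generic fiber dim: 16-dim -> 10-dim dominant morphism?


dim(fiber)=dim(X)-dim(Y)=16-10=6


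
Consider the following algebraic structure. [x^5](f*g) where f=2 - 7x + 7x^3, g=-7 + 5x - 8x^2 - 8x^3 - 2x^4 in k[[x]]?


[x^5] = sum a_i*b_j, i+j=5
  -7*-2=14
  7*-8=-56
Sum=-42


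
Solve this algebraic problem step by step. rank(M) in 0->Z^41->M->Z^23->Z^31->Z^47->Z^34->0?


Alt sum=0:
(-1)^0*41 + (-1)^1*? + (-1)^2*23 + (-1)^3*31 + (-1)^4*47 + (-1)^5*34=0
rank(M)=46


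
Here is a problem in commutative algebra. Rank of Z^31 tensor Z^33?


rank(M(x)N) = rank(M)*rank(N)
31*33 = 1023


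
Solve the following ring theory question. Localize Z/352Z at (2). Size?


2-primary part: 352=2^5*11
Size=2^5=32


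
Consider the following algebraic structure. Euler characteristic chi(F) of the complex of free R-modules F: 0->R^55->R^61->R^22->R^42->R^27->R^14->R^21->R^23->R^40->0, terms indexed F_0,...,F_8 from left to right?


chi = sum (-1)^i * rank:
(-1)^0*55=55
(-1)^1*61=-61
(-1)^2*22=22
(-1)^3*42=-42
(-1)^4*27=27
(-1)^5*14=-14
(-1)^6*21=21
(-1)^7*23=-23
(-1)^8*40=40
chi=25


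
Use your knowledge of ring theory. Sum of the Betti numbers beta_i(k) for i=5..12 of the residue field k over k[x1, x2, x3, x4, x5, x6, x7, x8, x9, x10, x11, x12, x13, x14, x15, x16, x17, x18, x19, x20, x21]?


Koszul resolution: beta_i(k)=C(n,i), n=21
C(21,5)=20349, C(21,6)=54264, C(21,7)=116280, C(21,8)=203490, C(21,9)=293930, C(21,10)=352716, C(21,11)=352716, C(21,12)=293930
Sum=1687675


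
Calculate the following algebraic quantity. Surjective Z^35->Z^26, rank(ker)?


rank(ker) = 35-26 = 9


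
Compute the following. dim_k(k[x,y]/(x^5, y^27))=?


Basis: x^i*y^j, i<5, j<27
5*27=135


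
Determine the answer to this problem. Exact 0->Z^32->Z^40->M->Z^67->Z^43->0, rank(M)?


Alt sum=0:
(-1)^0*32 + (-1)^1*40 + (-1)^2*? + (-1)^3*67 + (-1)^4*43=0
rank(M)=32


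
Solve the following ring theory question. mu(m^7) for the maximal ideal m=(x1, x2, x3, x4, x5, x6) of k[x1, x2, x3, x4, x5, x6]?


Graded Nakayama: mu(m^d) = dim_k (m^d/m^(d+1)) = #degree-7 monomials in 6 vars
C(n+d-1,d)=C(12,7)=792


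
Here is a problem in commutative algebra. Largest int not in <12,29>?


gcd(12,29)=1 => F=ab-a-b=12*29-12-29=348-41=307
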